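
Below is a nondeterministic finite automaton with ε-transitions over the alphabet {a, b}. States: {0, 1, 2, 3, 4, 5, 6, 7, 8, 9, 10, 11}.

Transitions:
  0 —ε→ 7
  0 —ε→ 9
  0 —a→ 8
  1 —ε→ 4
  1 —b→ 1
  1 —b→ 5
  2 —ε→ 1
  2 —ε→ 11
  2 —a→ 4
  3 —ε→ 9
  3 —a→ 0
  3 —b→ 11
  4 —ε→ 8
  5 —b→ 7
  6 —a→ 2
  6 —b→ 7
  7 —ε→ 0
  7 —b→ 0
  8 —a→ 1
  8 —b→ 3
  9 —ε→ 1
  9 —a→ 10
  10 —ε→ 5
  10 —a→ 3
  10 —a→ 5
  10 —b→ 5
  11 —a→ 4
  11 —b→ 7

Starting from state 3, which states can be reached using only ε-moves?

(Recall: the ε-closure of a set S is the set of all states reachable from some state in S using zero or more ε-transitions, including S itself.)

{1, 3, 4, 8, 9}

Start with {3}.
From 3 via ε: add 9.
From 9 via ε: add 1.
From 1 via ε: add 4.
From 4 via ε: add 8.
No new states can be added; the closed set is {1, 3, 4, 8, 9}.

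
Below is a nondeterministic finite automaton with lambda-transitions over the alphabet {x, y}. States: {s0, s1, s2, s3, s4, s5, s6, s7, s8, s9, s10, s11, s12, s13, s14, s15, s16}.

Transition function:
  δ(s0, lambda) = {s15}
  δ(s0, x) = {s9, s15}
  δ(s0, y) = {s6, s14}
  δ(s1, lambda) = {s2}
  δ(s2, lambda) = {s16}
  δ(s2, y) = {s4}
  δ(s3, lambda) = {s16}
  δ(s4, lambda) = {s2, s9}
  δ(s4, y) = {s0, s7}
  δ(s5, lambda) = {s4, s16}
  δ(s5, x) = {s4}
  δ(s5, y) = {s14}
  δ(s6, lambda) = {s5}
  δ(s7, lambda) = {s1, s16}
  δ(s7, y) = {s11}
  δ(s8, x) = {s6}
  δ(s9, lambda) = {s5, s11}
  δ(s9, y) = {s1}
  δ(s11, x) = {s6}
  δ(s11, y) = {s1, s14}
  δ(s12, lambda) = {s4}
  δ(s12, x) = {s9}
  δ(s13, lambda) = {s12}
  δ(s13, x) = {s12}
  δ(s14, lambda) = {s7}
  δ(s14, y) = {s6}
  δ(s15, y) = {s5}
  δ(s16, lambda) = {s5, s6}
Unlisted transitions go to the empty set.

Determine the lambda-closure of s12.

{s2, s4, s5, s6, s9, s11, s12, s16}

Start with {s12}.
From s12 via lambda: add s4.
From s4 via lambda: add s2, s9.
From s2 via lambda: add s16.
From s9 via lambda: add s5, s11.
From s16 via lambda: add s6.
No new states can be added; the closed set is {s2, s4, s5, s6, s9, s11, s12, s16}.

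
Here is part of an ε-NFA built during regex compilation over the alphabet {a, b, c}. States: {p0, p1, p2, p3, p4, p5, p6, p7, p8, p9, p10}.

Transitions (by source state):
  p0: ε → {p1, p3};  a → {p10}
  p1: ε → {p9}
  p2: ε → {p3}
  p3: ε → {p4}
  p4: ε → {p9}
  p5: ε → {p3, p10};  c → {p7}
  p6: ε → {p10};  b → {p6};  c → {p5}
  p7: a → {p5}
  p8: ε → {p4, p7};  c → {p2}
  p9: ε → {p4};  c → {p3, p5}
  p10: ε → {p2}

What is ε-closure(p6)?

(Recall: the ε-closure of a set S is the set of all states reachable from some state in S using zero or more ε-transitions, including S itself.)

Start with {p6}.
From p6 via ε: add p10.
From p10 via ε: add p2.
From p2 via ε: add p3.
From p3 via ε: add p4.
From p4 via ε: add p9.
No new states can be added; the closed set is {p2, p3, p4, p6, p9, p10}.

{p2, p3, p4, p6, p9, p10}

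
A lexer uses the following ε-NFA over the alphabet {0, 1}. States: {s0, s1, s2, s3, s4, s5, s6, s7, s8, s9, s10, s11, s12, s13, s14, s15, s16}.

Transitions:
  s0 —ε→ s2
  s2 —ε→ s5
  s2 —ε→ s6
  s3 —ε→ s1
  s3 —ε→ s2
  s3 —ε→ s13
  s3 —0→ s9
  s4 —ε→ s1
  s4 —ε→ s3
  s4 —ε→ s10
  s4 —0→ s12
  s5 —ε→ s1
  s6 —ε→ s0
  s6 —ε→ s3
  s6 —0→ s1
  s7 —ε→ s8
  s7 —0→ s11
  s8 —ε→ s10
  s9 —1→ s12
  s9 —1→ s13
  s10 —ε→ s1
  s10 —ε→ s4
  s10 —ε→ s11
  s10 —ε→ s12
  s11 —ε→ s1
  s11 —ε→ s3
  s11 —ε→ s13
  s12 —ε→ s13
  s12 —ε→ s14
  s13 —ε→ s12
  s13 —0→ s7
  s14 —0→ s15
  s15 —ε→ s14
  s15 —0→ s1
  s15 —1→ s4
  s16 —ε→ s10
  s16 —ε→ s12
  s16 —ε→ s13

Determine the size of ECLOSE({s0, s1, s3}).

Start with {s0, s1, s3}.
From s0 via ε: add s2.
From s3 via ε: add s13.
From s2 via ε: add s5, s6.
From s13 via ε: add s12.
From s12 via ε: add s14.
ε-closure = {s0, s1, s2, s3, s5, s6, s12, s13, s14}, which has 9 states.

9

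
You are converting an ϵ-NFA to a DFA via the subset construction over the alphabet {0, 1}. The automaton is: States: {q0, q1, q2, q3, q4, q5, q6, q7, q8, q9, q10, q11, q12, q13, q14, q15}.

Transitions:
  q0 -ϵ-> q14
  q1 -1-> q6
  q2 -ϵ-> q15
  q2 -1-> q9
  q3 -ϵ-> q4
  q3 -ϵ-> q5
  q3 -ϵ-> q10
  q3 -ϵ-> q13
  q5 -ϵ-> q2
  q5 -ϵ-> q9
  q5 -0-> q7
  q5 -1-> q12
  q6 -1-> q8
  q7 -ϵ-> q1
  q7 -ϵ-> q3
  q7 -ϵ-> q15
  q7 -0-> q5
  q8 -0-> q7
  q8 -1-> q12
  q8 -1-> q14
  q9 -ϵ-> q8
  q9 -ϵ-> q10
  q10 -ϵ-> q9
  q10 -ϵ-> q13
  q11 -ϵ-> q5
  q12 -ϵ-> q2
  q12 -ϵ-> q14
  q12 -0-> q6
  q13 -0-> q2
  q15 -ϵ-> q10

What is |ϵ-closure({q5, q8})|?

7

Start with {q5, q8}.
From q5 via ϵ: add q2, q9.
From q2 via ϵ: add q15.
From q9 via ϵ: add q10.
From q10 via ϵ: add q13.
ϵ-closure = {q2, q5, q8, q9, q10, q13, q15}, which has 7 states.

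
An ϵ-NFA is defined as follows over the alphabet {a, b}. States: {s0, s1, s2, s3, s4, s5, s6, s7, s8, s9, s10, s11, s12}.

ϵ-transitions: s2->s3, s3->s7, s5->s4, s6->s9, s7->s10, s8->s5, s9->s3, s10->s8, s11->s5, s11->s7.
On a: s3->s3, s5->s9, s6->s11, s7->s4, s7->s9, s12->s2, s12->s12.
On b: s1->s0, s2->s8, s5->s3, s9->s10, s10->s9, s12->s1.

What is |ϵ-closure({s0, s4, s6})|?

Start with {s0, s4, s6}.
From s6 via ϵ: add s9.
From s9 via ϵ: add s3.
From s3 via ϵ: add s7.
From s7 via ϵ: add s10.
From s10 via ϵ: add s8.
From s8 via ϵ: add s5.
ϵ-closure = {s0, s3, s4, s5, s6, s7, s8, s9, s10}, which has 9 states.

9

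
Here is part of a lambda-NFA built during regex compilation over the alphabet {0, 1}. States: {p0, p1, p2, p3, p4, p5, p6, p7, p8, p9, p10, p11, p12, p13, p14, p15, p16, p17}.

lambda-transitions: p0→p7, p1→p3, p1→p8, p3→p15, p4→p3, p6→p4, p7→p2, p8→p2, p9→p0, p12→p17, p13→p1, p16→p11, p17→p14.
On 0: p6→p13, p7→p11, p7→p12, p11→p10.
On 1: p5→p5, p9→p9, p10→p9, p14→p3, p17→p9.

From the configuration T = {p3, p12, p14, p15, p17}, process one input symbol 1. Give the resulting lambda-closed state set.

{p0, p2, p3, p7, p9, p15}

p14 on 1 → {p3}.
p17 on 1 → {p9}.
No 1-transition from p3, p12, p15.
Union after reading 1: {p3, p9}.
Now take the lambda-closure:
From p3 via lambda: add p15.
From p9 via lambda: add p0.
From p0 via lambda: add p7.
From p7 via lambda: add p2.
No new states can be added; the closed set is {p0, p2, p3, p7, p9, p15}.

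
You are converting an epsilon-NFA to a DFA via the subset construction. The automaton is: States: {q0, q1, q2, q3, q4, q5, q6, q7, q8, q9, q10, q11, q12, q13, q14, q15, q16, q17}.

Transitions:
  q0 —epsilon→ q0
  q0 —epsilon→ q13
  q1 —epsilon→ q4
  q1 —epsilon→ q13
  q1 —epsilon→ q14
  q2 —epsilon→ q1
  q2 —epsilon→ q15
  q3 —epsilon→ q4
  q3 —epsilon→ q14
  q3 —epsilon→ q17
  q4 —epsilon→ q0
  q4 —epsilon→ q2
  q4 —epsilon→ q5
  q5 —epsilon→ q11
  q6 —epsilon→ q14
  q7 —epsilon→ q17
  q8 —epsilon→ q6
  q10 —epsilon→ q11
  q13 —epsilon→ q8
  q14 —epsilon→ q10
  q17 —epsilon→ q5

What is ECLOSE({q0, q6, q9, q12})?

Start with {q0, q6, q9, q12}.
From q0 via epsilon: add q13.
From q6 via epsilon: add q14.
From q13 via epsilon: add q8.
From q14 via epsilon: add q10.
From q10 via epsilon: add q11.
No new states can be added; the closed set is {q0, q6, q8, q9, q10, q11, q12, q13, q14}.

{q0, q6, q8, q9, q10, q11, q12, q13, q14}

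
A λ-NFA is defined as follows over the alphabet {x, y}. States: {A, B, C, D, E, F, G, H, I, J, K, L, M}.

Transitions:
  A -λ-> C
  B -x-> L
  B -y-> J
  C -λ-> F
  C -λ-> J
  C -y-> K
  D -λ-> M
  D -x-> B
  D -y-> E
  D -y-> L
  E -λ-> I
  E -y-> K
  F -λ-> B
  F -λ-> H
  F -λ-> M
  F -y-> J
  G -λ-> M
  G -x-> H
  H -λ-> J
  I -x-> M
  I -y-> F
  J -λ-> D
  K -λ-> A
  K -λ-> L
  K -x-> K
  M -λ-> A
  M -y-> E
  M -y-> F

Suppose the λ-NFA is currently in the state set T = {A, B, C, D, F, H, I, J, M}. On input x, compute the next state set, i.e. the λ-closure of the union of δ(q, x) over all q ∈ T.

{A, B, C, D, F, H, J, L, M}

B on x → {L}.
D on x → {B}.
I on x → {M}.
No x-transition from A, C, F, H, J, M.
Union after reading x: {B, L, M}.
Now take the λ-closure:
From M via λ: add A.
From A via λ: add C.
From C via λ: add F, J.
From F via λ: add H.
From J via λ: add D.
No new states can be added; the closed set is {A, B, C, D, F, H, J, L, M}.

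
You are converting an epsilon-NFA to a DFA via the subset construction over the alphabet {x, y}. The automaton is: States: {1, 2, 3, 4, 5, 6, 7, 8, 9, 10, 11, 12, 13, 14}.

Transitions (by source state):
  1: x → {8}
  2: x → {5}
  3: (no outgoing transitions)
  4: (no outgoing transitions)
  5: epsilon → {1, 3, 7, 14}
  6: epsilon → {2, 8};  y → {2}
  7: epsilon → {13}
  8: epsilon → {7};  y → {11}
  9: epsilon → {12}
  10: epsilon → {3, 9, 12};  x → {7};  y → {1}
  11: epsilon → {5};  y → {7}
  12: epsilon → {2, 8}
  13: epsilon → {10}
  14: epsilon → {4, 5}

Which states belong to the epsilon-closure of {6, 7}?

{2, 3, 6, 7, 8, 9, 10, 12, 13}

Start with {6, 7}.
From 6 via epsilon: add 2, 8.
From 7 via epsilon: add 13.
From 13 via epsilon: add 10.
From 10 via epsilon: add 3, 9, 12.
No new states can be added; the closed set is {2, 3, 6, 7, 8, 9, 10, 12, 13}.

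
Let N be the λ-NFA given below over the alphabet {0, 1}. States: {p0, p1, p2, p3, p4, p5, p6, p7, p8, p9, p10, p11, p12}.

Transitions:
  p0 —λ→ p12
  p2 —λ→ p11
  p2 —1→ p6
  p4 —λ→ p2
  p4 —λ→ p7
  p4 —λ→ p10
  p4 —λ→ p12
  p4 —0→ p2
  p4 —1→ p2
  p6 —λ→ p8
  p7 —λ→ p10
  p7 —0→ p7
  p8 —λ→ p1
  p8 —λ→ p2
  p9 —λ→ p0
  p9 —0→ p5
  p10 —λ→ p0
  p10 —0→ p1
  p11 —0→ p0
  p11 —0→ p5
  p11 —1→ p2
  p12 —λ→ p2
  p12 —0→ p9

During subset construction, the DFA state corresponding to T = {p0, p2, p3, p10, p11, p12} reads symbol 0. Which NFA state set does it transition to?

p10 on 0 → {p1}.
p11 on 0 → {p0, p5}.
p12 on 0 → {p9}.
No 0-transition from p0, p2, p3.
Union after reading 0: {p0, p1, p5, p9}.
Now take the λ-closure:
From p0 via λ: add p12.
From p12 via λ: add p2.
From p2 via λ: add p11.
No new states can be added; the closed set is {p0, p1, p2, p5, p9, p11, p12}.

{p0, p1, p2, p5, p9, p11, p12}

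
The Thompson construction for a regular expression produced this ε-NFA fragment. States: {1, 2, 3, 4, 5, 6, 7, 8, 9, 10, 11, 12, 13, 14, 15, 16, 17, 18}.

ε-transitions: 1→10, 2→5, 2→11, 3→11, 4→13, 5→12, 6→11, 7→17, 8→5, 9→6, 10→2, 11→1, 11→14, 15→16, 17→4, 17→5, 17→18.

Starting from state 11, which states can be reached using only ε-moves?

Start with {11}.
From 11 via ε: add 1, 14.
From 1 via ε: add 10.
From 10 via ε: add 2.
From 2 via ε: add 5.
From 5 via ε: add 12.
No new states can be added; the closed set is {1, 2, 5, 10, 11, 12, 14}.

{1, 2, 5, 10, 11, 12, 14}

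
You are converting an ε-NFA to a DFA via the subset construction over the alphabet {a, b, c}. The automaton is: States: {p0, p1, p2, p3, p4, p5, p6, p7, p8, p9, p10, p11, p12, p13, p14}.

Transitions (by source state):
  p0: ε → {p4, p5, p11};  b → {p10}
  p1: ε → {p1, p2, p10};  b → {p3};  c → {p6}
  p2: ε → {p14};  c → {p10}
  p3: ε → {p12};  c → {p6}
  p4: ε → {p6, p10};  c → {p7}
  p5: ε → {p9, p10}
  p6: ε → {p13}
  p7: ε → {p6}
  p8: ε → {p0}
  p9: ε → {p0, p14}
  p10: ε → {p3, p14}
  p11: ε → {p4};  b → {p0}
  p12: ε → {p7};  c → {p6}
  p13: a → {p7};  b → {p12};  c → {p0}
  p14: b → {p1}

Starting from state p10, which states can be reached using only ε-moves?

{p3, p6, p7, p10, p12, p13, p14}

Start with {p10}.
From p10 via ε: add p3, p14.
From p3 via ε: add p12.
From p12 via ε: add p7.
From p7 via ε: add p6.
From p6 via ε: add p13.
No new states can be added; the closed set is {p3, p6, p7, p10, p12, p13, p14}.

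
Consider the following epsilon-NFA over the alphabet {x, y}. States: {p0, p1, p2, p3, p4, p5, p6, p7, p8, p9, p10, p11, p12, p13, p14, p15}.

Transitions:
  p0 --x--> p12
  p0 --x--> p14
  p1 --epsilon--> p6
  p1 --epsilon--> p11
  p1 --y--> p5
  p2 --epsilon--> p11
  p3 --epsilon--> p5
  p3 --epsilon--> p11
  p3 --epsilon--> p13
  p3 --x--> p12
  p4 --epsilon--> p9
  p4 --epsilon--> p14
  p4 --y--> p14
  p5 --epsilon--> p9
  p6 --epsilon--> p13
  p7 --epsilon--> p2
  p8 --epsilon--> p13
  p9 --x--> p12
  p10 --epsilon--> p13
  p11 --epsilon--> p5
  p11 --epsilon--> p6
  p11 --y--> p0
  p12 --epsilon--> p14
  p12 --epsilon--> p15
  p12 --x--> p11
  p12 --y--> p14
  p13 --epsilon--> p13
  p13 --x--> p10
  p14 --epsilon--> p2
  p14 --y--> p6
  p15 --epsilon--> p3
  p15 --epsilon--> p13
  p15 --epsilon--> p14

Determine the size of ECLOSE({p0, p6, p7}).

Start with {p0, p6, p7}.
From p6 via epsilon: add p13.
From p7 via epsilon: add p2.
From p2 via epsilon: add p11.
From p11 via epsilon: add p5.
From p5 via epsilon: add p9.
epsilon-closure = {p0, p2, p5, p6, p7, p9, p11, p13}, which has 8 states.

8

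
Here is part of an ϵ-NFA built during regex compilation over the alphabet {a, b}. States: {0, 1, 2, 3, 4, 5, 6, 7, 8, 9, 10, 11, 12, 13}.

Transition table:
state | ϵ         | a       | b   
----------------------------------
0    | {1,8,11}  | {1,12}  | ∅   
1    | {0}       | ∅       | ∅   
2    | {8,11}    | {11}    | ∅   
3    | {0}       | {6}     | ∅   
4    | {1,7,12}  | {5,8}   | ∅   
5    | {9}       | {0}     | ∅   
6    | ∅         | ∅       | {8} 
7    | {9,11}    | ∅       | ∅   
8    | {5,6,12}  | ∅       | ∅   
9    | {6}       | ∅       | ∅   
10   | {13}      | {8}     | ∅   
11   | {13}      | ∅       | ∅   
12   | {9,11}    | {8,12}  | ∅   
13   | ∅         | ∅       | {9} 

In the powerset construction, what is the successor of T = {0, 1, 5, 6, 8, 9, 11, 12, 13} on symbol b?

{5, 6, 8, 9, 11, 12, 13}

6 on b → {8}.
13 on b → {9}.
No b-transition from 0, 1, 5, 8, 9, 11, 12.
Union after reading b: {8, 9}.
Now take the ϵ-closure:
From 8 via ϵ: add 5, 6, 12.
From 12 via ϵ: add 11.
From 11 via ϵ: add 13.
No new states can be added; the closed set is {5, 6, 8, 9, 11, 12, 13}.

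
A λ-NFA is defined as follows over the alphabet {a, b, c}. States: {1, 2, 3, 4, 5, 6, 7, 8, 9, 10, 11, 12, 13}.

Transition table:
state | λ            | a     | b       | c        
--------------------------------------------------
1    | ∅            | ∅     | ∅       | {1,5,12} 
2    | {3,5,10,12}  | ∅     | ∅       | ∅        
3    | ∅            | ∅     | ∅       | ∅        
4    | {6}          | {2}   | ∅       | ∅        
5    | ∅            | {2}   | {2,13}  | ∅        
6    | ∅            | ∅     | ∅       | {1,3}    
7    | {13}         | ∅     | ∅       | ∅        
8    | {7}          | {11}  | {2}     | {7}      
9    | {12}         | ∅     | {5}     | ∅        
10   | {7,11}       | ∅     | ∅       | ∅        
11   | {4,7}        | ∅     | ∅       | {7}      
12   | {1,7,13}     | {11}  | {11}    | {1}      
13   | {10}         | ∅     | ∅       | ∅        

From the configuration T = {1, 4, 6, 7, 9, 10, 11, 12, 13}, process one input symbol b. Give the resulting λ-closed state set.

{4, 5, 6, 7, 10, 11, 13}

9 on b → {5}.
12 on b → {11}.
No b-transition from 1, 4, 6, 7, 10, 11, 13.
Union after reading b: {5, 11}.
Now take the λ-closure:
From 11 via λ: add 4, 7.
From 4 via λ: add 6.
From 7 via λ: add 13.
From 13 via λ: add 10.
No new states can be added; the closed set is {4, 5, 6, 7, 10, 11, 13}.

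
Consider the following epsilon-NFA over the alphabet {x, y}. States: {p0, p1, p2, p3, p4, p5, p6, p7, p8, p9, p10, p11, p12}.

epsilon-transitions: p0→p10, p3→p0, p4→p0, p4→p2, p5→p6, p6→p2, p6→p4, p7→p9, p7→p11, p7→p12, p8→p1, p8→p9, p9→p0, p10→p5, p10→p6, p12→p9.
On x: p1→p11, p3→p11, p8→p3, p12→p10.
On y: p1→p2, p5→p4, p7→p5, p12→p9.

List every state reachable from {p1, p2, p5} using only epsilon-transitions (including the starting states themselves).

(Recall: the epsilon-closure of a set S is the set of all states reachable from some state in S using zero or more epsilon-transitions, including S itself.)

Start with {p1, p2, p5}.
From p5 via epsilon: add p6.
From p6 via epsilon: add p4.
From p4 via epsilon: add p0.
From p0 via epsilon: add p10.
No new states can be added; the closed set is {p0, p1, p2, p4, p5, p6, p10}.

{p0, p1, p2, p4, p5, p6, p10}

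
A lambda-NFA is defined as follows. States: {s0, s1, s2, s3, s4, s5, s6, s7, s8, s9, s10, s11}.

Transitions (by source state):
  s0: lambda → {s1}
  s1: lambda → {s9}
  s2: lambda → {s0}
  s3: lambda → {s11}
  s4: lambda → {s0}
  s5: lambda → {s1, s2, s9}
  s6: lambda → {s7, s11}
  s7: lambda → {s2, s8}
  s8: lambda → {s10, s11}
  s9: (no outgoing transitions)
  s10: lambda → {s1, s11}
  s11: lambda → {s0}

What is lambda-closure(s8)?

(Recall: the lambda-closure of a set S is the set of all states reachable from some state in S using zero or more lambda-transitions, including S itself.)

{s0, s1, s8, s9, s10, s11}

Start with {s8}.
From s8 via lambda: add s10, s11.
From s10 via lambda: add s1.
From s11 via lambda: add s0.
From s1 via lambda: add s9.
No new states can be added; the closed set is {s0, s1, s8, s9, s10, s11}.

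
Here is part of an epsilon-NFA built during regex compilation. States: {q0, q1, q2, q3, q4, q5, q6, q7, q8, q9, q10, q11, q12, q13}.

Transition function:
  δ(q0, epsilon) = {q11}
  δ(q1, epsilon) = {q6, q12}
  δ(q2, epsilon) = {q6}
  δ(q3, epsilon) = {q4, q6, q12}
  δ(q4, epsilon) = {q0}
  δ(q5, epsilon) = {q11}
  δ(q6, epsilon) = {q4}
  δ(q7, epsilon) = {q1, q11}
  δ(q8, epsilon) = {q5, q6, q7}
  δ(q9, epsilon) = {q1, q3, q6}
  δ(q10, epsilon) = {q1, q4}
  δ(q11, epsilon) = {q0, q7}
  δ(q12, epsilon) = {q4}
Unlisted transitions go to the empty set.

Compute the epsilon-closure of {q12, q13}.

Start with {q12, q13}.
From q12 via epsilon: add q4.
From q4 via epsilon: add q0.
From q0 via epsilon: add q11.
From q11 via epsilon: add q7.
From q7 via epsilon: add q1.
From q1 via epsilon: add q6.
No new states can be added; the closed set is {q0, q1, q4, q6, q7, q11, q12, q13}.

{q0, q1, q4, q6, q7, q11, q12, q13}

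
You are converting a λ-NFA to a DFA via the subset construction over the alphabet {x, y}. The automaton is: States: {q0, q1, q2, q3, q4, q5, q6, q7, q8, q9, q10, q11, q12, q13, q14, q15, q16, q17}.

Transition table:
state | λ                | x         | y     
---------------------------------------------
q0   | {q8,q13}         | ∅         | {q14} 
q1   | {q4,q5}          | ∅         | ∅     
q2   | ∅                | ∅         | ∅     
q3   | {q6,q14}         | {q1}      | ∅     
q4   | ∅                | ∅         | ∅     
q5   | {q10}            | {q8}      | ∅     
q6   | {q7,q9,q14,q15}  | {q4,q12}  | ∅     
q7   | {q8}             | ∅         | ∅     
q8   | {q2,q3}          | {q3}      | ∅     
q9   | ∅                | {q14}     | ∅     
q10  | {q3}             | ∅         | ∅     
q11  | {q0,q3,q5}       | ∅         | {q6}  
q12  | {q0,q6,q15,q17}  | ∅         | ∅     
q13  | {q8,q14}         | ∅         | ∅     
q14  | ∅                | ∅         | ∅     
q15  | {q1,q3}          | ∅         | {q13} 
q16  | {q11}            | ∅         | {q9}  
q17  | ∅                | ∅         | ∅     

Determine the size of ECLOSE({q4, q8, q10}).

12

Start with {q4, q8, q10}.
From q8 via λ: add q2, q3.
From q3 via λ: add q6, q14.
From q6 via λ: add q7, q9, q15.
From q15 via λ: add q1.
From q1 via λ: add q5.
λ-closure = {q1, q2, q3, q4, q5, q6, q7, q8, q9, q10, q14, q15}, which has 12 states.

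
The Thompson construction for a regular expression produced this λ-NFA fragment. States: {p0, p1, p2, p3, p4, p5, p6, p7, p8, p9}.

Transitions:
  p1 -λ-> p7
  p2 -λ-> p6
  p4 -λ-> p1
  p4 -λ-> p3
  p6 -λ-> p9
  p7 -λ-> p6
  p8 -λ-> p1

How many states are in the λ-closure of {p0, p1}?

5

Start with {p0, p1}.
From p1 via λ: add p7.
From p7 via λ: add p6.
From p6 via λ: add p9.
λ-closure = {p0, p1, p6, p7, p9}, which has 5 states.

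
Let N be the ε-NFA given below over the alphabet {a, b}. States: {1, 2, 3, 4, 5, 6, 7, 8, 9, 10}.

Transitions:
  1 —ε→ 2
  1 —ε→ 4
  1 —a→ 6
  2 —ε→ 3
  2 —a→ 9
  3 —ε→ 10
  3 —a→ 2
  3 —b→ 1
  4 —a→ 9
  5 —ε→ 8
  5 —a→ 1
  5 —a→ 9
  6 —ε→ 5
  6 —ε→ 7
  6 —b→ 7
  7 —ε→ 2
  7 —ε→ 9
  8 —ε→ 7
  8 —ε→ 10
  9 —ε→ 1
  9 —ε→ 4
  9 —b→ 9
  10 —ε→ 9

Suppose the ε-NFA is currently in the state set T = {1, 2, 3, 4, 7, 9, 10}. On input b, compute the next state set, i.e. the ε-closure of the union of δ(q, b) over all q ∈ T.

3 on b → {1}.
9 on b → {9}.
No b-transition from 1, 2, 4, 7, 10.
Union after reading b: {1, 9}.
Now take the ε-closure:
From 1 via ε: add 2, 4.
From 2 via ε: add 3.
From 3 via ε: add 10.
No new states can be added; the closed set is {1, 2, 3, 4, 9, 10}.

{1, 2, 3, 4, 9, 10}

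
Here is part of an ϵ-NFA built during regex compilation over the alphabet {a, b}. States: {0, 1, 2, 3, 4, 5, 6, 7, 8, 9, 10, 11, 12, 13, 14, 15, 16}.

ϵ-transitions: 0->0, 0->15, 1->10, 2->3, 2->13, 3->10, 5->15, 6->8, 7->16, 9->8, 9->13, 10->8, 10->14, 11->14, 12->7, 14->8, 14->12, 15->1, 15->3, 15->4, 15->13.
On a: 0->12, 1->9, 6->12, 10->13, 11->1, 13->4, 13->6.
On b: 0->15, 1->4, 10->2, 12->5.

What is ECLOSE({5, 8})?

Start with {5, 8}.
From 5 via ϵ: add 15.
From 15 via ϵ: add 1, 3, 4, 13.
From 1 via ϵ: add 10.
From 10 via ϵ: add 14.
From 14 via ϵ: add 12.
From 12 via ϵ: add 7.
From 7 via ϵ: add 16.
No new states can be added; the closed set is {1, 3, 4, 5, 7, 8, 10, 12, 13, 14, 15, 16}.

{1, 3, 4, 5, 7, 8, 10, 12, 13, 14, 15, 16}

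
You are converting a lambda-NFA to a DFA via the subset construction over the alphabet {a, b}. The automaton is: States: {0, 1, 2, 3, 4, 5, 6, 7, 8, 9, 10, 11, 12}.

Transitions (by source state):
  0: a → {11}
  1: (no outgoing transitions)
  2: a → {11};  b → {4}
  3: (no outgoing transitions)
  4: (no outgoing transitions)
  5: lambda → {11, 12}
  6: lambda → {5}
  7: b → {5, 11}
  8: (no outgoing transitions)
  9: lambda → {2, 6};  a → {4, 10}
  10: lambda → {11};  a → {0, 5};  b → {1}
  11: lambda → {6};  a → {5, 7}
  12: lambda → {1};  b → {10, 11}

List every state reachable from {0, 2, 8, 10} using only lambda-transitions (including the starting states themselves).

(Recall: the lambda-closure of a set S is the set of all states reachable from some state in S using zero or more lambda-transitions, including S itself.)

{0, 1, 2, 5, 6, 8, 10, 11, 12}

Start with {0, 2, 8, 10}.
From 10 via lambda: add 11.
From 11 via lambda: add 6.
From 6 via lambda: add 5.
From 5 via lambda: add 12.
From 12 via lambda: add 1.
No new states can be added; the closed set is {0, 1, 2, 5, 6, 8, 10, 11, 12}.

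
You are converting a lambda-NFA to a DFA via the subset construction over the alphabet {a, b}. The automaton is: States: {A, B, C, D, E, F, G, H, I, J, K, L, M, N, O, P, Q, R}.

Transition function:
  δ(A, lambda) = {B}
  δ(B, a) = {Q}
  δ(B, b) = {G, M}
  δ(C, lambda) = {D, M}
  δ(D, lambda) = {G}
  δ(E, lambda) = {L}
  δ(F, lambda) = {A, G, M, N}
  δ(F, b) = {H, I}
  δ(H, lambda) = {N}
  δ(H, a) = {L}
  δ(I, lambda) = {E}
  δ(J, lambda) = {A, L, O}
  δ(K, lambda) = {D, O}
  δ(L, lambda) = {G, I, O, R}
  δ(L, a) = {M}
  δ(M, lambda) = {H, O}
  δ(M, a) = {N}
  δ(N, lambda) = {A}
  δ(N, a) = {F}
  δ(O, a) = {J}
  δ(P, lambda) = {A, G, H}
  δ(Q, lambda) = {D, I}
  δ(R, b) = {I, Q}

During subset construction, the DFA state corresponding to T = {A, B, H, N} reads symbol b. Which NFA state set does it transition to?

{A, B, G, H, M, N, O}

B on b → {G, M}.
No b-transition from A, H, N.
Union after reading b: {G, M}.
Now take the lambda-closure:
From M via lambda: add H, O.
From H via lambda: add N.
From N via lambda: add A.
From A via lambda: add B.
No new states can be added; the closed set is {A, B, G, H, M, N, O}.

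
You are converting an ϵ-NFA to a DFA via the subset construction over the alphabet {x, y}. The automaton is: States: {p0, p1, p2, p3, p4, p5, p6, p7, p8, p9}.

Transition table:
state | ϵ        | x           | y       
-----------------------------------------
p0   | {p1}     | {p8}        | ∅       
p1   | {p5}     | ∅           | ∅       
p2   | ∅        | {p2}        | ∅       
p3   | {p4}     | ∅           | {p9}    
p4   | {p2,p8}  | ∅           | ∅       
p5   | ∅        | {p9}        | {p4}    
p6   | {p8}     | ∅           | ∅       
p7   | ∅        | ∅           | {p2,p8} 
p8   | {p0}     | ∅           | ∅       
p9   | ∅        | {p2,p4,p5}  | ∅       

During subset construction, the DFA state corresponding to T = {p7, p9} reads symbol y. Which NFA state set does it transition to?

{p0, p1, p2, p5, p8}

p7 on y → {p2, p8}.
No y-transition from p9.
Union after reading y: {p2, p8}.
Now take the ϵ-closure:
From p8 via ϵ: add p0.
From p0 via ϵ: add p1.
From p1 via ϵ: add p5.
No new states can be added; the closed set is {p0, p1, p2, p5, p8}.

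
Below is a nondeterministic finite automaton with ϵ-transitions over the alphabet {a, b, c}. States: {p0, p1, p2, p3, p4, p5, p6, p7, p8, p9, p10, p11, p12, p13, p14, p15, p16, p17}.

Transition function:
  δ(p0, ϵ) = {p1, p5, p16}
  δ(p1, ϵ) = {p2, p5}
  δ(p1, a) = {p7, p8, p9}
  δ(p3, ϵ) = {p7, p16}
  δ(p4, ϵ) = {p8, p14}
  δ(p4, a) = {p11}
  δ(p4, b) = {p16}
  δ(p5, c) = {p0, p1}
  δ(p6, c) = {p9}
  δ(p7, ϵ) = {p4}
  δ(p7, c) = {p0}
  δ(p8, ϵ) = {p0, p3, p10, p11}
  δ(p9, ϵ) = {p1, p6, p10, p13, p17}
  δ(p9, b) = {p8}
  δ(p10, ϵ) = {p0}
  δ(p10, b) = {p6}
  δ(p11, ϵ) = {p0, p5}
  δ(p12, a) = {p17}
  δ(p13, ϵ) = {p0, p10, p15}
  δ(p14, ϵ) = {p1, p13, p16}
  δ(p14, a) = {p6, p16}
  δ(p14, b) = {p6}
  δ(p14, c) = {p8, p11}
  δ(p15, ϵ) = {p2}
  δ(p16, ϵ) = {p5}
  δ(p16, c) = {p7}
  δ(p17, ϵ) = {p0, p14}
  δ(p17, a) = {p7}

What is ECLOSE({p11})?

{p0, p1, p2, p5, p11, p16}

Start with {p11}.
From p11 via ϵ: add p0, p5.
From p0 via ϵ: add p1, p16.
From p1 via ϵ: add p2.
No new states can be added; the closed set is {p0, p1, p2, p5, p11, p16}.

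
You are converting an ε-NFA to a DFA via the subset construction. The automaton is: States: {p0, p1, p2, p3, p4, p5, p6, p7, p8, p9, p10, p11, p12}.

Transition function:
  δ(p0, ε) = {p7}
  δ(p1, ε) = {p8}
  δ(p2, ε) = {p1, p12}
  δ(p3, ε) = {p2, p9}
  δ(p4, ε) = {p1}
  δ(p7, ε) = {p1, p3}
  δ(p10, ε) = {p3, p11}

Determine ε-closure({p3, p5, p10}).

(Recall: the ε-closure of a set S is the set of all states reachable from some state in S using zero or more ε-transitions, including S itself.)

Start with {p3, p5, p10}.
From p3 via ε: add p2, p9.
From p10 via ε: add p11.
From p2 via ε: add p1, p12.
From p1 via ε: add p8.
No new states can be added; the closed set is {p1, p2, p3, p5, p8, p9, p10, p11, p12}.

{p1, p2, p3, p5, p8, p9, p10, p11, p12}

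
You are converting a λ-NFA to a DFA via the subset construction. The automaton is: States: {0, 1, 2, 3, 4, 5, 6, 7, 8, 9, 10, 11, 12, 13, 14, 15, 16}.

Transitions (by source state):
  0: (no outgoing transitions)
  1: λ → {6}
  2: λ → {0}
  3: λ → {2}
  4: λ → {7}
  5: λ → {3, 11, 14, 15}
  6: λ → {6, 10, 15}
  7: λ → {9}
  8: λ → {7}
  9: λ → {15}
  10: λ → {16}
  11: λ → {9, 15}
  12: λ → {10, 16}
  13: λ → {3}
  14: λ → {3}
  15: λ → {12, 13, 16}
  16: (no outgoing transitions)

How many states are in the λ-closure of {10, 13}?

Start with {10, 13}.
From 10 via λ: add 16.
From 13 via λ: add 3.
From 3 via λ: add 2.
From 2 via λ: add 0.
λ-closure = {0, 2, 3, 10, 13, 16}, which has 6 states.

6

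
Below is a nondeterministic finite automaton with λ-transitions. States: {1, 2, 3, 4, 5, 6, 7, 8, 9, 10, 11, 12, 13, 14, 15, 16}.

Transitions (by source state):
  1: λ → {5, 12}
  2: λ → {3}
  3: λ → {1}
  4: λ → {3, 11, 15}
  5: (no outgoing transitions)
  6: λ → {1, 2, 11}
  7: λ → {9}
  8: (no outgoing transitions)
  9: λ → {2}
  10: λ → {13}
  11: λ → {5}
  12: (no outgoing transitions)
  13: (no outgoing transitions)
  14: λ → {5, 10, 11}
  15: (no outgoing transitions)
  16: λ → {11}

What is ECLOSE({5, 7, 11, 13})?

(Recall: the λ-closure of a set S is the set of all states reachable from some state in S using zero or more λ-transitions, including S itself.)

Start with {5, 7, 11, 13}.
From 7 via λ: add 9.
From 9 via λ: add 2.
From 2 via λ: add 3.
From 3 via λ: add 1.
From 1 via λ: add 12.
No new states can be added; the closed set is {1, 2, 3, 5, 7, 9, 11, 12, 13}.

{1, 2, 3, 5, 7, 9, 11, 12, 13}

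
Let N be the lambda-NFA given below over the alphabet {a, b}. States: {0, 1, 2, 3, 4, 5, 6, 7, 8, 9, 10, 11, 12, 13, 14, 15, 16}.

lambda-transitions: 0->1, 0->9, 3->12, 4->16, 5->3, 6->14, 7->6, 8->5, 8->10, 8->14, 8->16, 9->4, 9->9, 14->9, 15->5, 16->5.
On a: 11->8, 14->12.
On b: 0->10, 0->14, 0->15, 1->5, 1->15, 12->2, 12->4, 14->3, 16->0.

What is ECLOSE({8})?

Start with {8}.
From 8 via lambda: add 5, 10, 14, 16.
From 5 via lambda: add 3.
From 14 via lambda: add 9.
From 3 via lambda: add 12.
From 9 via lambda: add 4.
No new states can be added; the closed set is {3, 4, 5, 8, 9, 10, 12, 14, 16}.

{3, 4, 5, 8, 9, 10, 12, 14, 16}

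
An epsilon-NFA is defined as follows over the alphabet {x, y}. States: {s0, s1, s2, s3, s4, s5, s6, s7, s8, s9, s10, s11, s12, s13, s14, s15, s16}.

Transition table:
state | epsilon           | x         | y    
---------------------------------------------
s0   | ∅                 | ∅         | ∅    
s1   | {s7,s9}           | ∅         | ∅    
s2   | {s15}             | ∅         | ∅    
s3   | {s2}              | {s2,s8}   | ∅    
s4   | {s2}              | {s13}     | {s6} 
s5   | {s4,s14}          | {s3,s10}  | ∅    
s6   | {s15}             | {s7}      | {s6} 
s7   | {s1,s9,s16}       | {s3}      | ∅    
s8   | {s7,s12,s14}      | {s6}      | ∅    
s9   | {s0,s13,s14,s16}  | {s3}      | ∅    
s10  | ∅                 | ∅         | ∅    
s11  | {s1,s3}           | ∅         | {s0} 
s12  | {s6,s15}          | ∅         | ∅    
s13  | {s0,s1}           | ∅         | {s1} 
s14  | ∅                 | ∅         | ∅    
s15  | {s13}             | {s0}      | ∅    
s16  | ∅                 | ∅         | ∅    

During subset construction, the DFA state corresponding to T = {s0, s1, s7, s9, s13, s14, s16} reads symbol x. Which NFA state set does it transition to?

{s0, s1, s2, s3, s7, s9, s13, s14, s15, s16}

s7 on x → {s3}.
s9 on x → {s3}.
No x-transition from s0, s1, s13, s14, s16.
Union after reading x: {s3}.
Now take the epsilon-closure:
From s3 via epsilon: add s2.
From s2 via epsilon: add s15.
From s15 via epsilon: add s13.
From s13 via epsilon: add s0, s1.
From s1 via epsilon: add s7, s9.
From s7 via epsilon: add s16.
From s9 via epsilon: add s14.
No new states can be added; the closed set is {s0, s1, s2, s3, s7, s9, s13, s14, s15, s16}.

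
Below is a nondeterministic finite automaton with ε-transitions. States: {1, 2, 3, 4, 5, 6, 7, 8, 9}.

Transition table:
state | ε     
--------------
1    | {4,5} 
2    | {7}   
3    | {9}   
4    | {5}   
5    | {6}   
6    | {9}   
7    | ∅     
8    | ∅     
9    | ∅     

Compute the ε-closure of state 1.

{1, 4, 5, 6, 9}

Start with {1}.
From 1 via ε: add 4, 5.
From 5 via ε: add 6.
From 6 via ε: add 9.
No new states can be added; the closed set is {1, 4, 5, 6, 9}.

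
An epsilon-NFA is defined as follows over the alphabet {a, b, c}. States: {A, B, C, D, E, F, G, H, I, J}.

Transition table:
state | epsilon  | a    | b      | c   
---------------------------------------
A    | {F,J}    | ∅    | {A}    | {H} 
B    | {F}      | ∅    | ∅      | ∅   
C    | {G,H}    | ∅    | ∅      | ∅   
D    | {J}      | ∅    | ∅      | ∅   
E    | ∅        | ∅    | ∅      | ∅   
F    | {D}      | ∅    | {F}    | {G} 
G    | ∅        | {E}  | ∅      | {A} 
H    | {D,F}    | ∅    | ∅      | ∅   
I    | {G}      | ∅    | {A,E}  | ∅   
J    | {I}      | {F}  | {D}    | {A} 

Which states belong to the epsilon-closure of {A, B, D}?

{A, B, D, F, G, I, J}

Start with {A, B, D}.
From A via epsilon: add F, J.
From J via epsilon: add I.
From I via epsilon: add G.
No new states can be added; the closed set is {A, B, D, F, G, I, J}.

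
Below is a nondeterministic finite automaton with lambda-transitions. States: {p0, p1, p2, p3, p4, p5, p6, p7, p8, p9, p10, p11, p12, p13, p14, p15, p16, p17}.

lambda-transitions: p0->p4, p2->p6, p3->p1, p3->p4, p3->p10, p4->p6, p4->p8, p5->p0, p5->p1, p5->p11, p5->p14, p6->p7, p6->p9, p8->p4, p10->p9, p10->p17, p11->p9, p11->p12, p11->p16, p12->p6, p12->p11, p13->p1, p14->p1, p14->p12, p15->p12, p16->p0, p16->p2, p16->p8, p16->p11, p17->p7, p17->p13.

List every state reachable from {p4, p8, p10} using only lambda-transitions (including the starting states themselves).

{p1, p4, p6, p7, p8, p9, p10, p13, p17}

Start with {p4, p8, p10}.
From p4 via lambda: add p6.
From p10 via lambda: add p9, p17.
From p6 via lambda: add p7.
From p17 via lambda: add p13.
From p13 via lambda: add p1.
No new states can be added; the closed set is {p1, p4, p6, p7, p8, p9, p10, p13, p17}.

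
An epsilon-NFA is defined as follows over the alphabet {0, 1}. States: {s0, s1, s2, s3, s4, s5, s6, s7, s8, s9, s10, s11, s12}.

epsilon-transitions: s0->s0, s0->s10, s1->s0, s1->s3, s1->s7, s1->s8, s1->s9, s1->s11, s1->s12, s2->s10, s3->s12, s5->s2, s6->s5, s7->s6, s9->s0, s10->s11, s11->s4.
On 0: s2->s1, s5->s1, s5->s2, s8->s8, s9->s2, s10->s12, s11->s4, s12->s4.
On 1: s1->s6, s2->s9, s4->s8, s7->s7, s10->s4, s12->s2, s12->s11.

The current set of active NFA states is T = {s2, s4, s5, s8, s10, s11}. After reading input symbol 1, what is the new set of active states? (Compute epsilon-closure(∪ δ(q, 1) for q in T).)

{s0, s4, s8, s9, s10, s11}

s2 on 1 → {s9}.
s4 on 1 → {s8}.
s10 on 1 → {s4}.
No 1-transition from s5, s8, s11.
Union after reading 1: {s4, s8, s9}.
Now take the epsilon-closure:
From s9 via epsilon: add s0.
From s0 via epsilon: add s10.
From s10 via epsilon: add s11.
No new states can be added; the closed set is {s0, s4, s8, s9, s10, s11}.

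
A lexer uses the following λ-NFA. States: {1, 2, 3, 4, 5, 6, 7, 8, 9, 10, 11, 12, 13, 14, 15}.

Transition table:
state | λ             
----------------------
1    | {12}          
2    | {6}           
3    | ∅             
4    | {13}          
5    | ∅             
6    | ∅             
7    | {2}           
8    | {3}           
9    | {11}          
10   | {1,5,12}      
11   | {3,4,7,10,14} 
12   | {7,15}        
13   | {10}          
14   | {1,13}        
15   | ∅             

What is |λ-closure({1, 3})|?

7

Start with {1, 3}.
From 1 via λ: add 12.
From 12 via λ: add 7, 15.
From 7 via λ: add 2.
From 2 via λ: add 6.
λ-closure = {1, 2, 3, 6, 7, 12, 15}, which has 7 states.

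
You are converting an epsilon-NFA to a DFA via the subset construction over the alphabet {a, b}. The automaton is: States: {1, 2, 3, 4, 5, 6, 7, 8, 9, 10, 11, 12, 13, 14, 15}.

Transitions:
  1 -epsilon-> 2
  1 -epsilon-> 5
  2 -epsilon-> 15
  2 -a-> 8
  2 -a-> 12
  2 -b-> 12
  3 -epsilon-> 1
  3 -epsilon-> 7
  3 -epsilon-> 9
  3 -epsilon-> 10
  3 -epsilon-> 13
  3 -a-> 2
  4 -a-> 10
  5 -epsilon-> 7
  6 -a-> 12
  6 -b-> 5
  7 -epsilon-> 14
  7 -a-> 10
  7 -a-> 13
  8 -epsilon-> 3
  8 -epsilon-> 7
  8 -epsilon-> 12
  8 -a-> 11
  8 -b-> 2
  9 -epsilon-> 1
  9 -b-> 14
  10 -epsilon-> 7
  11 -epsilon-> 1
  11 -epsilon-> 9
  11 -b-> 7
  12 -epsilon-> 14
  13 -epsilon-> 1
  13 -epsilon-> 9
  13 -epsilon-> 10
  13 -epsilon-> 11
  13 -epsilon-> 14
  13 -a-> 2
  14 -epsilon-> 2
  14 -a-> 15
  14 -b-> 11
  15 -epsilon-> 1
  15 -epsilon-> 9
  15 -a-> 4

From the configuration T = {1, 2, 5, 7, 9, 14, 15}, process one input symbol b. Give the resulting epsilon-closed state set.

2 on b → {12}.
9 on b → {14}.
14 on b → {11}.
No b-transition from 1, 5, 7, 15.
Union after reading b: {11, 12, 14}.
Now take the epsilon-closure:
From 11 via epsilon: add 1, 9.
From 14 via epsilon: add 2.
From 1 via epsilon: add 5.
From 2 via epsilon: add 15.
From 5 via epsilon: add 7.
No new states can be added; the closed set is {1, 2, 5, 7, 9, 11, 12, 14, 15}.

{1, 2, 5, 7, 9, 11, 12, 14, 15}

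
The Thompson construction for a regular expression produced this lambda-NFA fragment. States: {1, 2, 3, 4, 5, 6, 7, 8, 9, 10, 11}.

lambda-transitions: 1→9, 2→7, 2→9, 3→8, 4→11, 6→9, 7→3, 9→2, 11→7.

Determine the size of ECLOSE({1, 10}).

Start with {1, 10}.
From 1 via lambda: add 9.
From 9 via lambda: add 2.
From 2 via lambda: add 7.
From 7 via lambda: add 3.
From 3 via lambda: add 8.
lambda-closure = {1, 2, 3, 7, 8, 9, 10}, which has 7 states.

7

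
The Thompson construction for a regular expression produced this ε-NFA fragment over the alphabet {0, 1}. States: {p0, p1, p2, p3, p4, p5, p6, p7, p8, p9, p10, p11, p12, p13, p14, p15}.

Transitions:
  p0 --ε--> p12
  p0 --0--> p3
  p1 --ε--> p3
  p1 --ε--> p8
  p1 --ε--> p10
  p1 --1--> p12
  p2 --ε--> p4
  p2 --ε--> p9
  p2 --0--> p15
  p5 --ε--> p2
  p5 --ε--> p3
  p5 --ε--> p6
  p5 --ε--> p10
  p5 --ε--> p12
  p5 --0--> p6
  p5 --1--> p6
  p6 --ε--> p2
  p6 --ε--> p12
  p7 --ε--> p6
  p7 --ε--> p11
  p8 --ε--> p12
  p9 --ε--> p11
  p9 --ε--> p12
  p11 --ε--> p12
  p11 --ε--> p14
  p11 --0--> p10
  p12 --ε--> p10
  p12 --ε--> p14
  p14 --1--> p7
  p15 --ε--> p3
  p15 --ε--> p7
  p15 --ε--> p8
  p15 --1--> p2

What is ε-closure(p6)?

Start with {p6}.
From p6 via ε: add p2, p12.
From p2 via ε: add p4, p9.
From p12 via ε: add p10, p14.
From p9 via ε: add p11.
No new states can be added; the closed set is {p2, p4, p6, p9, p10, p11, p12, p14}.

{p2, p4, p6, p9, p10, p11, p12, p14}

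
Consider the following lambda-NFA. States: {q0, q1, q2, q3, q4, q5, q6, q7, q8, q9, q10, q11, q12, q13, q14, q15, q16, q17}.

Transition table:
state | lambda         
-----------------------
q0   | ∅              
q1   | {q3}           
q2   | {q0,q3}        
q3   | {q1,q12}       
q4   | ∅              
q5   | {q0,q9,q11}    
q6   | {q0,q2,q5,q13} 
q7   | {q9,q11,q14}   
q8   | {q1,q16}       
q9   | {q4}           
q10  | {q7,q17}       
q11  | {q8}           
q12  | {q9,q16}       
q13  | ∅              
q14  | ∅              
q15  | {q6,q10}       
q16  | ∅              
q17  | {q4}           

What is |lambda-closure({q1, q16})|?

6

Start with {q1, q16}.
From q1 via lambda: add q3.
From q3 via lambda: add q12.
From q12 via lambda: add q9.
From q9 via lambda: add q4.
lambda-closure = {q1, q3, q4, q9, q12, q16}, which has 6 states.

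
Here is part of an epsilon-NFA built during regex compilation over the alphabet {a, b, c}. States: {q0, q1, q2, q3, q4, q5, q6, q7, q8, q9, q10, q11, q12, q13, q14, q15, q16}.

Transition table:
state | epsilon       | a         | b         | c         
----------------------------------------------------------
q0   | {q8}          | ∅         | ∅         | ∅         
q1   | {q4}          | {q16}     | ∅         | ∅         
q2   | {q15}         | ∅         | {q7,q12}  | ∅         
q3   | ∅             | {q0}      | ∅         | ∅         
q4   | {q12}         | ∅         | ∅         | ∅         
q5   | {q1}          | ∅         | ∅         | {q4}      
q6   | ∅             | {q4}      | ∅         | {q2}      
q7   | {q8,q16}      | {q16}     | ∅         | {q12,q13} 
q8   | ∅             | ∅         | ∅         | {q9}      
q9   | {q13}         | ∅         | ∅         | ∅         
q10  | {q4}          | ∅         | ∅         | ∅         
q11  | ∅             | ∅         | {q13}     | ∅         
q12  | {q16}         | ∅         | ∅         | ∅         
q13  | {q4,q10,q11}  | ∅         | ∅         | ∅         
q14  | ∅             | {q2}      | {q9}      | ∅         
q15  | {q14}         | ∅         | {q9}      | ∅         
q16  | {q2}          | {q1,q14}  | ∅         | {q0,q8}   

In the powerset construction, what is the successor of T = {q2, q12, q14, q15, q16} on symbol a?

q14 on a → {q2}.
q16 on a → {q1, q14}.
No a-transition from q2, q12, q15.
Union after reading a: {q1, q2, q14}.
Now take the epsilon-closure:
From q1 via epsilon: add q4.
From q2 via epsilon: add q15.
From q4 via epsilon: add q12.
From q12 via epsilon: add q16.
No new states can be added; the closed set is {q1, q2, q4, q12, q14, q15, q16}.

{q1, q2, q4, q12, q14, q15, q16}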